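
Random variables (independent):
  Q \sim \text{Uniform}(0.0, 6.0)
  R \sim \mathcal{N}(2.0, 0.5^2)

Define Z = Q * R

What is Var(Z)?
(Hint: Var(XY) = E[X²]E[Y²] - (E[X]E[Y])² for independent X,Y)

Var(XY) = E[X²]E[Y²] - (E[X]E[Y])²
E[Q] = 3, Var(Q) = 3
E[R] = 2, Var(R) = 0.25
E[Q²] = 3 + 3² = 12
E[R²] = 0.25 + 2² = 4.25
Var(Z) = 12*4.25 - (3*2)²
= 51 - 36 = 15

15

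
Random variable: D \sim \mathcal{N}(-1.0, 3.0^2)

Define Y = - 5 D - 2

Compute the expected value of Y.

For Y = -5D - 2:
E[Y] = -5 * E[D] - 2
E[D] = -1.0 = -1
E[Y] = -5 * (-1) - 2 = 3

3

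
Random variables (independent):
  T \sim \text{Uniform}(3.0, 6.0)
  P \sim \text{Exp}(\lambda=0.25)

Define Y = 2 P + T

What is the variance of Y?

For independent RVs: Var(aX + bY) = a²Var(X) + b²Var(Y)
Var(T) = 0.75
Var(P) = 16
Var(Y) = 1²*0.75 + 2²*16
= 1*0.75 + 4*16 = 64.75

64.75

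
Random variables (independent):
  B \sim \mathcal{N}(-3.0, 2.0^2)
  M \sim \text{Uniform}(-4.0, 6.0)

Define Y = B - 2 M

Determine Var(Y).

For independent RVs: Var(aX + bY) = a²Var(X) + b²Var(Y)
Var(B) = 4
Var(M) = 8.3333333
Var(Y) = 1²*4 + (-2)²*8.3333333
= 1*4 + 4*8.3333333 = 37.333333

37.333333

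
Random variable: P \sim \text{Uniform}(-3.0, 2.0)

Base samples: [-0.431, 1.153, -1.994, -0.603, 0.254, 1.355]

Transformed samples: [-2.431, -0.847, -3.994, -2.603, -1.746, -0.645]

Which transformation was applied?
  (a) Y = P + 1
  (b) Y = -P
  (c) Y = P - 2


Checking option (c) Y = P - 2:
  P = -0.431 -> Y = -2.431 ✓
  P = 1.153 -> Y = -0.847 ✓
  P = -1.994 -> Y = -3.994 ✓
All samples match this transformation.

(c) P - 2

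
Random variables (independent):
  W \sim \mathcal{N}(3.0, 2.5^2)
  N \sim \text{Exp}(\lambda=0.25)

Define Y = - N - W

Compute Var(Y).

For independent RVs: Var(aX + bY) = a²Var(X) + b²Var(Y)
Var(W) = 6.25
Var(N) = 16
Var(Y) = (-1)²*6.25 + (-1)²*16
= 1*6.25 + 1*16 = 22.25

22.25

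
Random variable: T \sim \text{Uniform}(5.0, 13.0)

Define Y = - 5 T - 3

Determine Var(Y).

For Y = aT + b: Var(Y) = a² * Var(T)
Var(T) = (13 - 5)^2/12 = 5.3333333
Var(Y) = (-5)² * 5.3333333 = 25 * 5.3333333 = 133.33333

133.33333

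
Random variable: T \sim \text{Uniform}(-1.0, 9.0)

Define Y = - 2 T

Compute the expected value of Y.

For Y = -2T:
E[Y] = -2 * E[T]
E[T] = (-1 + 9)/2 = 4
E[Y] = -2 * 4 = -8

-8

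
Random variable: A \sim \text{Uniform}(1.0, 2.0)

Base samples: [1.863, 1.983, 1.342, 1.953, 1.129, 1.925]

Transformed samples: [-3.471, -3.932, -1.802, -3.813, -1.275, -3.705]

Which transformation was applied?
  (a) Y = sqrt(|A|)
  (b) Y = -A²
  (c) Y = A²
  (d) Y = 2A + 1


Checking option (b) Y = -A²:
  A = 1.863 -> Y = -3.471 ✓
  A = 1.983 -> Y = -3.932 ✓
  A = 1.342 -> Y = -1.802 ✓
All samples match this transformation.

(b) -A²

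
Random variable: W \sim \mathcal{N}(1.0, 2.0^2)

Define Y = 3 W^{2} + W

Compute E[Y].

E[Y] = 3*E[W²] + 1*E[W]
E[W] = 1
E[W²] = Var(W) + (E[W])² = 4 + 1 = 5
E[Y] = 3*5 + 1*1 = 16

16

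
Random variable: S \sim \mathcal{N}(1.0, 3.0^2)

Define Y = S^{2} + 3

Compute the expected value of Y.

E[Y] = 1*E[S²] + 3
E[S] = 1
E[S²] = Var(S) + (E[S])² = 9 + 1 = 10
E[Y] = 1*10 + 3 = 13

13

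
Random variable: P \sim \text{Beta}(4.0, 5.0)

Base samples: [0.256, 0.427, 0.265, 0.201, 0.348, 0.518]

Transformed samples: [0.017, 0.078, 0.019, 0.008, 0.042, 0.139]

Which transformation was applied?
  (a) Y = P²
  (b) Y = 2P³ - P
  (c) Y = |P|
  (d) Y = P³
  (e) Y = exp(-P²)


Checking option (d) Y = P³:
  P = 0.256 -> Y = 0.017 ✓
  P = 0.427 -> Y = 0.078 ✓
  P = 0.265 -> Y = 0.019 ✓
All samples match this transformation.

(d) P³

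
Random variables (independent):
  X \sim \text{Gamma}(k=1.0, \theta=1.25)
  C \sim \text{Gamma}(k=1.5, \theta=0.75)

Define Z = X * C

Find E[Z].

For independent RVs: E[XY] = E[X]*E[Y]
E[X] = 1.25
E[C] = 1.125
E[Z] = 1.25 * 1.125 = 1.40625

1.40625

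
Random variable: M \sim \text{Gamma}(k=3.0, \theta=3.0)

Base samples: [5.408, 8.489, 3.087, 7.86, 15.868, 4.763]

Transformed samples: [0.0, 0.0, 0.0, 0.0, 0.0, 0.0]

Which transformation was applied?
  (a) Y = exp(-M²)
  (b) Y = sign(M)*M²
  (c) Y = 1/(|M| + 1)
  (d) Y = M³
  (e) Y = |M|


Checking option (a) Y = exp(-M²):
  M = 5.408 -> Y = 0.0 ✓
  M = 8.489 -> Y = 0.0 ✓
  M = 3.087 -> Y = 0.0 ✓
All samples match this transformation.

(a) exp(-M²)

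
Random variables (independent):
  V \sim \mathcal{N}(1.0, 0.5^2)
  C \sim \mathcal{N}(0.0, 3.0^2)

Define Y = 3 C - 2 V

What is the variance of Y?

For independent RVs: Var(aX + bY) = a²Var(X) + b²Var(Y)
Var(V) = 0.25
Var(C) = 9
Var(Y) = (-2)²*0.25 + 3²*9
= 4*0.25 + 9*9 = 82

82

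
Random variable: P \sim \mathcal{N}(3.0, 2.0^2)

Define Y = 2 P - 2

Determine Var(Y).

For Y = aP + b: Var(Y) = a² * Var(P)
Var(P) = 2.0^2 = 4
Var(Y) = 2² * 4 = 4 * 4 = 16

16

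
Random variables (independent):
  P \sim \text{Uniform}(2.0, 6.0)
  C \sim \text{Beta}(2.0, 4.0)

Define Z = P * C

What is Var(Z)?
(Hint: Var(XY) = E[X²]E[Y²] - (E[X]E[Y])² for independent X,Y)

Var(XY) = E[X²]E[Y²] - (E[X]E[Y])²
E[P] = 4, Var(P) = 1.3333333
E[C] = 0.33333333, Var(C) = 0.031746032
E[P²] = 1.3333333 + 4² = 17.333333
E[C²] = 0.031746032 + 0.33333333² = 0.14285714
Var(Z) = 17.333333*0.14285714 - (4*0.33333333)²
= 2.4761905 - 1.7777778 = 0.6984127

0.6984127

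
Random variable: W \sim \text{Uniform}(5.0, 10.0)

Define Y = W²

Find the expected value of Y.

Using E[X²] = Var(X) + (E[X])²:
E[W] = 7.5
Var(W) = (10 - 5)^2/12 = 2.0833333
E[W²] = 2.0833333 + 7.5² = 2.0833333 + 56.25 = 58.333333

58.333333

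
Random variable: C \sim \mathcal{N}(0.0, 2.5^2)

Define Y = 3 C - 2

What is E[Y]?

For Y = 3C - 2:
E[Y] = 3 * E[C] - 2
E[C] = 0.0 = 0
E[Y] = 3 * 0 - 2 = -2

-2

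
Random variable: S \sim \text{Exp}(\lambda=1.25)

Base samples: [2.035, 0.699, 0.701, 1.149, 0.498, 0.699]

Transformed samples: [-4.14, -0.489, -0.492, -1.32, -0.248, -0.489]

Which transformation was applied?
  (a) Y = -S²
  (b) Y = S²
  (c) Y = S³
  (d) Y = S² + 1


Checking option (a) Y = -S²:
  S = 2.035 -> Y = -4.14 ✓
  S = 0.699 -> Y = -0.489 ✓
  S = 0.701 -> Y = -0.492 ✓
All samples match this transformation.

(a) -S²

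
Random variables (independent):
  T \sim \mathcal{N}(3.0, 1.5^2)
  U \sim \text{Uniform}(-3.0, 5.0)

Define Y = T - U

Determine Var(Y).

For independent RVs: Var(aX + bY) = a²Var(X) + b²Var(Y)
Var(T) = 2.25
Var(U) = 5.3333333
Var(Y) = 1²*2.25 + (-1)²*5.3333333
= 1*2.25 + 1*5.3333333 = 7.5833333

7.5833333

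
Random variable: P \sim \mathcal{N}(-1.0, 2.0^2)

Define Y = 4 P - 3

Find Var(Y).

For Y = aP + b: Var(Y) = a² * Var(P)
Var(P) = 2.0^2 = 4
Var(Y) = 4² * 4 = 16 * 4 = 64

64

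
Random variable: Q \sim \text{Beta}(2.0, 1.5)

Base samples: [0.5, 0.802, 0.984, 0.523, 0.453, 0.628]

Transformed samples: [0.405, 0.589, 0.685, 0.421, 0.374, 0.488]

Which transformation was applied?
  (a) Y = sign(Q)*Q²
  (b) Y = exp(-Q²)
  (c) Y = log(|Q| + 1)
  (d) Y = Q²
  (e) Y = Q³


Checking option (c) Y = log(|Q| + 1):
  Q = 0.5 -> Y = 0.405 ✓
  Q = 0.802 -> Y = 0.589 ✓
  Q = 0.984 -> Y = 0.685 ✓
All samples match this transformation.

(c) log(|Q| + 1)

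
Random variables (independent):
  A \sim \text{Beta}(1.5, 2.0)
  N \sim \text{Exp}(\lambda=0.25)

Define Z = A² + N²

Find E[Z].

E[Z] = E[A²] + E[N²]
E[A²] = Var(A) + E[A]² = 0.054421769 + 0.18367347 = 0.23809524
E[N²] = Var(N) + E[N]² = 16 + 16 = 32
E[Z] = 0.23809524 + 32 = 32.238095

32.238095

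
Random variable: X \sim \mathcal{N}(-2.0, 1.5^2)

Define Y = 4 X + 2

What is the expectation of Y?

For Y = 4X + 2:
E[Y] = 4 * E[X] + 2
E[X] = -2.0 = -2
E[Y] = 4 * (-2) + 2 = -6

-6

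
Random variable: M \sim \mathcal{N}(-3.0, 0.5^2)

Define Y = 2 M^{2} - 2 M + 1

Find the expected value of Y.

E[Y] = 2*E[M²] - 2*E[M] + 1
E[M] = -3
E[M²] = Var(M) + (E[M])² = 0.25 + 9 = 9.25
E[Y] = 2*9.25 - 2*(-3) + 1 = 25.5

25.5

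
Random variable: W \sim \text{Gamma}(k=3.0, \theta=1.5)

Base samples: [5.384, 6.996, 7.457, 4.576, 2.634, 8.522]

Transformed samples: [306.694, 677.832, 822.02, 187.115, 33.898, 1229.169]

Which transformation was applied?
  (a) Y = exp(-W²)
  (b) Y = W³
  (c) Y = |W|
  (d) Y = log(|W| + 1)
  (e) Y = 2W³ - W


Checking option (e) Y = 2W³ - W:
  W = 5.384 -> Y = 306.694 ✓
  W = 6.996 -> Y = 677.832 ✓
  W = 7.457 -> Y = 822.02 ✓
All samples match this transformation.

(e) 2W³ - W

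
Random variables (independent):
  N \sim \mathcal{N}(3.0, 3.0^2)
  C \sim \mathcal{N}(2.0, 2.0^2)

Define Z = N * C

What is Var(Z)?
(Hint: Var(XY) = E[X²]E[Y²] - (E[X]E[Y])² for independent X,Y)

Var(XY) = E[X²]E[Y²] - (E[X]E[Y])²
E[N] = 3, Var(N) = 9
E[C] = 2, Var(C) = 4
E[N²] = 9 + 3² = 18
E[C²] = 4 + 2² = 8
Var(Z) = 18*8 - (3*2)²
= 144 - 36 = 108

108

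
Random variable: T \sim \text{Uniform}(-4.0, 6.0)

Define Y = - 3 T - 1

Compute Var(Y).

For Y = aT + b: Var(Y) = a² * Var(T)
Var(T) = (6 + 4)^2/12 = 8.3333333
Var(Y) = (-3)² * 8.3333333 = 9 * 8.3333333 = 75

75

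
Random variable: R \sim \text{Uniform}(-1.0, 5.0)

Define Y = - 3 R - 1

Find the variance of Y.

For Y = aR + b: Var(Y) = a² * Var(R)
Var(R) = (5 + 1)^2/12 = 3
Var(Y) = (-3)² * 3 = 9 * 3 = 27

27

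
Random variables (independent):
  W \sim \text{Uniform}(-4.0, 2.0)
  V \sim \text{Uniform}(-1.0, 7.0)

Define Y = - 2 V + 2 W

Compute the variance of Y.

For independent RVs: Var(aX + bY) = a²Var(X) + b²Var(Y)
Var(W) = 3
Var(V) = 5.3333333
Var(Y) = 2²*3 + (-2)²*5.3333333
= 4*3 + 4*5.3333333 = 33.333333

33.333333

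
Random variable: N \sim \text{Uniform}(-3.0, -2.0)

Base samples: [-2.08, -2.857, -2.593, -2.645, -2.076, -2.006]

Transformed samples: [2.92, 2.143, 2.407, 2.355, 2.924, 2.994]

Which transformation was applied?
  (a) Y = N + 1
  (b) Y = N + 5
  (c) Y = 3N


Checking option (b) Y = N + 5:
  N = -2.08 -> Y = 2.92 ✓
  N = -2.857 -> Y = 2.143 ✓
  N = -2.593 -> Y = 2.407 ✓
All samples match this transformation.

(b) N + 5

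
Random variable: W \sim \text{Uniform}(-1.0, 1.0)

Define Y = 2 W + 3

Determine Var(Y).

For Y = aW + b: Var(Y) = a² * Var(W)
Var(W) = (1 + 1)^2/12 = 0.33333333
Var(Y) = 2² * 0.33333333 = 4 * 0.33333333 = 1.3333333

1.3333333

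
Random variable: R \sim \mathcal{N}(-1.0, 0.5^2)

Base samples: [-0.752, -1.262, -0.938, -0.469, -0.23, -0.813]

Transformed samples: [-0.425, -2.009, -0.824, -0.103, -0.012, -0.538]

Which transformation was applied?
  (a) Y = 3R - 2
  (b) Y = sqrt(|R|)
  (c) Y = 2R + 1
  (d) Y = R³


Checking option (d) Y = R³:
  R = -0.752 -> Y = -0.425 ✓
  R = -1.262 -> Y = -2.009 ✓
  R = -0.938 -> Y = -0.824 ✓
All samples match this transformation.

(d) R³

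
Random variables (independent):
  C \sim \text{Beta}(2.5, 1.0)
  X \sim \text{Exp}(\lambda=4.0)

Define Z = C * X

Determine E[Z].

For independent RVs: E[XY] = E[X]*E[Y]
E[C] = 0.71428571
E[X] = 0.25
E[Z] = 0.71428571 * 0.25 = 0.17857143

0.17857143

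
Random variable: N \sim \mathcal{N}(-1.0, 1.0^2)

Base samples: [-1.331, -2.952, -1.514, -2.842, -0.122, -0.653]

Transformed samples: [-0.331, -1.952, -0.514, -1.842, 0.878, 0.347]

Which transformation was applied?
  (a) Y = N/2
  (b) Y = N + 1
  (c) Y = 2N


Checking option (b) Y = N + 1:
  N = -1.331 -> Y = -0.331 ✓
  N = -2.952 -> Y = -1.952 ✓
  N = -1.514 -> Y = -0.514 ✓
All samples match this transformation.

(b) N + 1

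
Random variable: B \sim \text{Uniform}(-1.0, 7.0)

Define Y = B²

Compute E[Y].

Using E[X²] = Var(X) + (E[X])²:
E[B] = 3
Var(B) = (7 + 1)^2/12 = 5.3333333
E[B²] = 5.3333333 + 3² = 5.3333333 + 9 = 14.333333

14.333333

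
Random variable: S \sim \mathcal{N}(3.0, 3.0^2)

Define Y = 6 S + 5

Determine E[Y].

For Y = 6S + 5:
E[Y] = 6 * E[S] + 5
E[S] = 3.0 = 3
E[Y] = 6 * 3 + 5 = 23

23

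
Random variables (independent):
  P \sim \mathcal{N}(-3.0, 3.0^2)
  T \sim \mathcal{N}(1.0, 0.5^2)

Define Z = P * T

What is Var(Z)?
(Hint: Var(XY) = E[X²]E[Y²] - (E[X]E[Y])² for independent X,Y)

Var(XY) = E[X²]E[Y²] - (E[X]E[Y])²
E[P] = -3, Var(P) = 9
E[T] = 1, Var(T) = 0.25
E[P²] = 9 + (-3)² = 18
E[T²] = 0.25 + 1² = 1.25
Var(Z) = 18*1.25 - (-3*1)²
= 22.5 - 9 = 13.5

13.5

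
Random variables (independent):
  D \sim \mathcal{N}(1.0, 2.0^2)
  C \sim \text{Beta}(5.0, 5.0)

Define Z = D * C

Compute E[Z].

For independent RVs: E[XY] = E[X]*E[Y]
E[D] = 1
E[C] = 0.5
E[Z] = 1 * 0.5 = 0.5

0.5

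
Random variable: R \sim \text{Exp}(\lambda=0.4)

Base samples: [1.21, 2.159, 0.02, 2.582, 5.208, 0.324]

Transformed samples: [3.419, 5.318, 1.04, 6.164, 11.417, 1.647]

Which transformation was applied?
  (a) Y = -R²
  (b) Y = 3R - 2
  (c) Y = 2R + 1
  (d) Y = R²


Checking option (c) Y = 2R + 1:
  R = 1.21 -> Y = 3.419 ✓
  R = 2.159 -> Y = 5.318 ✓
  R = 0.02 -> Y = 1.04 ✓
All samples match this transformation.

(c) 2R + 1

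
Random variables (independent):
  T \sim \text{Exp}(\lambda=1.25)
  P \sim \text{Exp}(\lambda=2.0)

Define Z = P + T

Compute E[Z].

E[Z] = 1*E[T] + 1*E[P]
E[T] = 0.8
E[P] = 0.5
E[Z] = 1*0.8 + 1*0.5 = 1.3

1.3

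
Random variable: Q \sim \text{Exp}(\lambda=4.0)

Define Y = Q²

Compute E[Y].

E[Q²] = Var(Q) + (E[Q])² = 0.0625 + 0.0625 = 0.125

0.125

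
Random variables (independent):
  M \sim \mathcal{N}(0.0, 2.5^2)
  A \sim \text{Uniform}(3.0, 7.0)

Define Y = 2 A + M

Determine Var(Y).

For independent RVs: Var(aX + bY) = a²Var(X) + b²Var(Y)
Var(M) = 6.25
Var(A) = 1.3333333
Var(Y) = 1²*6.25 + 2²*1.3333333
= 1*6.25 + 4*1.3333333 = 11.583333

11.583333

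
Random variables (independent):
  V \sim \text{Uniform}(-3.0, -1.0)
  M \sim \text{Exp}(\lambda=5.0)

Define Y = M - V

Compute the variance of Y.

For independent RVs: Var(aX + bY) = a²Var(X) + b²Var(Y)
Var(V) = 0.33333333
Var(M) = 0.04
Var(Y) = (-1)²*0.33333333 + 1²*0.04
= 1*0.33333333 + 1*0.04 = 0.37333333

0.37333333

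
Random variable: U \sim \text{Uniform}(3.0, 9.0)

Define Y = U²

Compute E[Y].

E[U²] = Var(U) + (E[U])² = 3 + 36 = 39

39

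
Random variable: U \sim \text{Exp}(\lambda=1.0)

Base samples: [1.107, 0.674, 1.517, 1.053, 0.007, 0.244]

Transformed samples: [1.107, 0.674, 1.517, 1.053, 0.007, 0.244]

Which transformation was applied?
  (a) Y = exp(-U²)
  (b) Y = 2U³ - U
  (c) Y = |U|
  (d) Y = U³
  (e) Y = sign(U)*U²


Checking option (c) Y = |U|:
  U = 1.107 -> Y = 1.107 ✓
  U = 0.674 -> Y = 0.674 ✓
  U = 1.517 -> Y = 1.517 ✓
All samples match this transformation.

(c) |U|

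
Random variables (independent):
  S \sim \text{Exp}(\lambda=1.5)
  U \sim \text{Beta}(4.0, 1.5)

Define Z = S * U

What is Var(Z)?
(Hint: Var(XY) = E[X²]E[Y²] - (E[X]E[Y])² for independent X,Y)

Var(XY) = E[X²]E[Y²] - (E[X]E[Y])²
E[S] = 0.66666667, Var(S) = 0.44444444
E[U] = 0.72727273, Var(U) = 0.03051494
E[S²] = 0.44444444 + 0.66666667² = 0.88888889
E[U²] = 0.03051494 + 0.72727273² = 0.55944056
Var(Z) = 0.88888889*0.55944056 - (0.66666667*0.72727273)²
= 0.4972805 - 0.23507805 = 0.26220244

0.26220244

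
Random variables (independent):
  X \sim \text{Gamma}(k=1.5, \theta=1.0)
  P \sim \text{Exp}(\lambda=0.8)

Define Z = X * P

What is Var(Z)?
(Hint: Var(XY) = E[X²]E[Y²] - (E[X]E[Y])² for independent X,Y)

Var(XY) = E[X²]E[Y²] - (E[X]E[Y])²
E[X] = 1.5, Var(X) = 1.5
E[P] = 1.25, Var(P) = 1.5625
E[X²] = 1.5 + 1.5² = 3.75
E[P²] = 1.5625 + 1.25² = 3.125
Var(Z) = 3.75*3.125 - (1.5*1.25)²
= 11.71875 - 3.515625 = 8.203125

8.203125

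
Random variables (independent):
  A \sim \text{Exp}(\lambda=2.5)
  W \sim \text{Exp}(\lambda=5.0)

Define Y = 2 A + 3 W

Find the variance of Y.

For independent RVs: Var(aX + bY) = a²Var(X) + b²Var(Y)
Var(A) = 0.16
Var(W) = 0.04
Var(Y) = 2²*0.16 + 3²*0.04
= 4*0.16 + 9*0.04 = 1

1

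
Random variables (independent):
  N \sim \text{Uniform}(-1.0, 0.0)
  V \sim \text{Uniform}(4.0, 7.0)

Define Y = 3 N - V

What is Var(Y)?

For independent RVs: Var(aX + bY) = a²Var(X) + b²Var(Y)
Var(N) = 0.083333333
Var(V) = 0.75
Var(Y) = 3²*0.083333333 + (-1)²*0.75
= 9*0.083333333 + 1*0.75 = 1.5

1.5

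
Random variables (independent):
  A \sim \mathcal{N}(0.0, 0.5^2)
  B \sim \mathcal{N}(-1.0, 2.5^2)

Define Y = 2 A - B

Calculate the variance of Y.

For independent RVs: Var(aX + bY) = a²Var(X) + b²Var(Y)
Var(A) = 0.25
Var(B) = 6.25
Var(Y) = 2²*0.25 + (-1)²*6.25
= 4*0.25 + 1*6.25 = 7.25

7.25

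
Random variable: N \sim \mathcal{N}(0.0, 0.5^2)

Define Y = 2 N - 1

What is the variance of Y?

For Y = aN + b: Var(Y) = a² * Var(N)
Var(N) = 0.5^2 = 0.25
Var(Y) = 2² * 0.25 = 4 * 0.25 = 1

1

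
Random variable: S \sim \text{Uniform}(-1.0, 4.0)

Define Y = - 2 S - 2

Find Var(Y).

For Y = aS + b: Var(Y) = a² * Var(S)
Var(S) = (4 + 1)^2/12 = 2.0833333
Var(Y) = (-2)² * 2.0833333 = 4 * 2.0833333 = 8.3333333

8.3333333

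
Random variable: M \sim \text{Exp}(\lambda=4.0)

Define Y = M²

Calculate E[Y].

E[M²] = Var(M) + (E[M])² = 0.0625 + 0.0625 = 0.125

0.125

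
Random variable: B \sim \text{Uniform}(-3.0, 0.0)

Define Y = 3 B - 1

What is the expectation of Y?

For Y = 3B - 1:
E[Y] = 3 * E[B] - 1
E[B] = (-3 + 0)/2 = -1.5
E[Y] = 3 * (-1.5) - 1 = -5.5

-5.5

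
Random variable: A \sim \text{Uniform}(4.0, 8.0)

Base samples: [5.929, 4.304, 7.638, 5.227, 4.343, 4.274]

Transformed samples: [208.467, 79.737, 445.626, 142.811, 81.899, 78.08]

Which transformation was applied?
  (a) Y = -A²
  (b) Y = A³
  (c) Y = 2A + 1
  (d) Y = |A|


Checking option (b) Y = A³:
  A = 5.929 -> Y = 208.467 ✓
  A = 4.304 -> Y = 79.737 ✓
  A = 7.638 -> Y = 445.626 ✓
All samples match this transformation.

(b) A³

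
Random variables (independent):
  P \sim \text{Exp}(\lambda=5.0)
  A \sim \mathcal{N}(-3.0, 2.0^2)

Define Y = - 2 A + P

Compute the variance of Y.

For independent RVs: Var(aX + bY) = a²Var(X) + b²Var(Y)
Var(P) = 0.04
Var(A) = 4
Var(Y) = 1²*0.04 + (-2)²*4
= 1*0.04 + 4*4 = 16.04

16.04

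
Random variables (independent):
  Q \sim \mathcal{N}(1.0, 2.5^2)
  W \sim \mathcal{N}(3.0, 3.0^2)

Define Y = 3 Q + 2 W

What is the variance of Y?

For independent RVs: Var(aX + bY) = a²Var(X) + b²Var(Y)
Var(Q) = 6.25
Var(W) = 9
Var(Y) = 3²*6.25 + 2²*9
= 9*6.25 + 4*9 = 92.25

92.25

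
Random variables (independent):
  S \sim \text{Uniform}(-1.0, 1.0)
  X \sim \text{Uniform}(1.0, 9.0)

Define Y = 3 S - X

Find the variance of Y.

For independent RVs: Var(aX + bY) = a²Var(X) + b²Var(Y)
Var(S) = 0.33333333
Var(X) = 5.3333333
Var(Y) = 3²*0.33333333 + (-1)²*5.3333333
= 9*0.33333333 + 1*5.3333333 = 8.3333333

8.3333333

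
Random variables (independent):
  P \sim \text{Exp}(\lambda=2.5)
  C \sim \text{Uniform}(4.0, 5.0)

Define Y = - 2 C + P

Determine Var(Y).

For independent RVs: Var(aX + bY) = a²Var(X) + b²Var(Y)
Var(P) = 0.16
Var(C) = 0.083333333
Var(Y) = 1²*0.16 + (-2)²*0.083333333
= 1*0.16 + 4*0.083333333 = 0.49333333

0.49333333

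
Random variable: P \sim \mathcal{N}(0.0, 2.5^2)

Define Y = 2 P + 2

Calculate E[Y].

For Y = 2P + 2:
E[Y] = 2 * E[P] + 2
E[P] = 0.0 = 0
E[Y] = 2 * 0 + 2 = 2

2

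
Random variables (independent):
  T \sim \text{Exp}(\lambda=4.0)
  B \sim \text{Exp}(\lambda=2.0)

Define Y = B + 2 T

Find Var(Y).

For independent RVs: Var(aX + bY) = a²Var(X) + b²Var(Y)
Var(T) = 0.0625
Var(B) = 0.25
Var(Y) = 2²*0.0625 + 1²*0.25
= 4*0.0625 + 1*0.25 = 0.5

0.5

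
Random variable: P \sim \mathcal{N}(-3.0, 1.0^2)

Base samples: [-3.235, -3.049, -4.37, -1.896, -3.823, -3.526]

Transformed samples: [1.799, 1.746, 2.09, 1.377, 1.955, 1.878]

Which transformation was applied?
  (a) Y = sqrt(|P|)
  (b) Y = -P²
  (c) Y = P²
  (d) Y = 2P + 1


Checking option (a) Y = sqrt(|P|):
  P = -3.235 -> Y = 1.799 ✓
  P = -3.049 -> Y = 1.746 ✓
  P = -4.37 -> Y = 2.09 ✓
All samples match this transformation.

(a) sqrt(|P|)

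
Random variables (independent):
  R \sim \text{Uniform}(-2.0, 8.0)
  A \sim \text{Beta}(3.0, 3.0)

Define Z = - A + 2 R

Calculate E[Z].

E[Z] = 2*E[R] - 1*E[A]
E[R] = 3
E[A] = 0.5
E[Z] = 2*3 - 1*0.5 = 5.5

5.5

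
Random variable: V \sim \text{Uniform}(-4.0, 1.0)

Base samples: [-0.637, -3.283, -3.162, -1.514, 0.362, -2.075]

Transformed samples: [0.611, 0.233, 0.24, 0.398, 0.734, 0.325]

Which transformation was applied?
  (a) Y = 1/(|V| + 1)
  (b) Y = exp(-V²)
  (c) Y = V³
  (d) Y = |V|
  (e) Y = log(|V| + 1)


Checking option (a) Y = 1/(|V| + 1):
  V = -0.637 -> Y = 0.611 ✓
  V = -3.283 -> Y = 0.233 ✓
  V = -3.162 -> Y = 0.24 ✓
All samples match this transformation.

(a) 1/(|V| + 1)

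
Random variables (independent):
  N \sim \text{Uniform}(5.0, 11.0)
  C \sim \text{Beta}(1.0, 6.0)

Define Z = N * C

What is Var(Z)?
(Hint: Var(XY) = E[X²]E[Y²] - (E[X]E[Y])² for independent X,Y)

Var(XY) = E[X²]E[Y²] - (E[X]E[Y])²
E[N] = 8, Var(N) = 3
E[C] = 0.14285714, Var(C) = 0.015306122
E[N²] = 3 + 8² = 67
E[C²] = 0.015306122 + 0.14285714² = 0.035714286
Var(Z) = 67*0.035714286 - (8*0.14285714)²
= 2.3928571 - 1.3061224 = 1.0867347

1.0867347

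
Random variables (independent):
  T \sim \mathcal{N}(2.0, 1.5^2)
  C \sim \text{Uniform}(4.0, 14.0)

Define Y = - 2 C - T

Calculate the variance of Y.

For independent RVs: Var(aX + bY) = a²Var(X) + b²Var(Y)
Var(T) = 2.25
Var(C) = 8.3333333
Var(Y) = (-1)²*2.25 + (-2)²*8.3333333
= 1*2.25 + 4*8.3333333 = 35.583333

35.583333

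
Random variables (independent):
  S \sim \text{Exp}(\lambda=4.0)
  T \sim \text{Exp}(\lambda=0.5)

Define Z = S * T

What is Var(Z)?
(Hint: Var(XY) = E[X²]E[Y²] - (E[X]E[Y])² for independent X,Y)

Var(XY) = E[X²]E[Y²] - (E[X]E[Y])²
E[S] = 0.25, Var(S) = 0.0625
E[T] = 2, Var(T) = 4
E[S²] = 0.0625 + 0.25² = 0.125
E[T²] = 4 + 2² = 8
Var(Z) = 0.125*8 - (0.25*2)²
= 1 - 0.25 = 0.75

0.75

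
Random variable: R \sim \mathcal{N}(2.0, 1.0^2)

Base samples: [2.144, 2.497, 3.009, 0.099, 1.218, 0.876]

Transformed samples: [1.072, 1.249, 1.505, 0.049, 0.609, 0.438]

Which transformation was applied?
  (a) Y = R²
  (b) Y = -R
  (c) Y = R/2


Checking option (c) Y = R/2:
  R = 2.144 -> Y = 1.072 ✓
  R = 2.497 -> Y = 1.249 ✓
  R = 3.009 -> Y = 1.505 ✓
All samples match this transformation.

(c) R/2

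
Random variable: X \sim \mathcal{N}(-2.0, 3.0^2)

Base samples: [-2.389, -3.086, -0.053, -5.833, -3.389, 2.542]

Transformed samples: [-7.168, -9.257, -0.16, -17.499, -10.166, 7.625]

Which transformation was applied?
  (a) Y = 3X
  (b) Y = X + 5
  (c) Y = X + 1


Checking option (a) Y = 3X:
  X = -2.389 -> Y = -7.168 ✓
  X = -3.086 -> Y = -9.257 ✓
  X = -0.053 -> Y = -0.16 ✓
All samples match this transformation.

(a) 3X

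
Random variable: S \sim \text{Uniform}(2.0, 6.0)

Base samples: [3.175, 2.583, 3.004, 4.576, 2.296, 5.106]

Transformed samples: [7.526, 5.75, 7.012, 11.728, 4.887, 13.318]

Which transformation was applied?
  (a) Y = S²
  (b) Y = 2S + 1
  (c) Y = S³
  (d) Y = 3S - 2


Checking option (d) Y = 3S - 2:
  S = 3.175 -> Y = 7.526 ✓
  S = 2.583 -> Y = 5.75 ✓
  S = 3.004 -> Y = 7.012 ✓
All samples match this transformation.

(d) 3S - 2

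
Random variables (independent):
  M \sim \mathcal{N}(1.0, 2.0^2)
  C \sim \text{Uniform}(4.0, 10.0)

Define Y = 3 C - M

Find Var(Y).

For independent RVs: Var(aX + bY) = a²Var(X) + b²Var(Y)
Var(M) = 4
Var(C) = 3
Var(Y) = (-1)²*4 + 3²*3
= 1*4 + 9*3 = 31

31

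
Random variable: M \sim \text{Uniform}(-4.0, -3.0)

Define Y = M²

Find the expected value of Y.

E[M²] = Var(M) + (E[M])² = 0.083333333 + 12.25 = 12.333333

12.333333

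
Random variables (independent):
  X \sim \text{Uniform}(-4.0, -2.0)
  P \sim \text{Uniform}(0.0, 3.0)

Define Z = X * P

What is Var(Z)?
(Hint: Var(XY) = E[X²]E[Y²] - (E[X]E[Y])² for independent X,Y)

Var(XY) = E[X²]E[Y²] - (E[X]E[Y])²
E[X] = -3, Var(X) = 0.33333333
E[P] = 1.5, Var(P) = 0.75
E[X²] = 0.33333333 + (-3)² = 9.3333333
E[P²] = 0.75 + 1.5² = 3
Var(Z) = 9.3333333*3 - (-3*1.5)²
= 28 - 20.25 = 7.75

7.75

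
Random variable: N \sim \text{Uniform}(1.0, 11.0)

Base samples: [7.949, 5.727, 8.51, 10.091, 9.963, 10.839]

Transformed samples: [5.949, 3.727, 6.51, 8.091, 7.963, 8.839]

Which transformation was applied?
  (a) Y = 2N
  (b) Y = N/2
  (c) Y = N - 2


Checking option (c) Y = N - 2:
  N = 7.949 -> Y = 5.949 ✓
  N = 5.727 -> Y = 3.727 ✓
  N = 8.51 -> Y = 6.51 ✓
All samples match this transformation.

(c) N - 2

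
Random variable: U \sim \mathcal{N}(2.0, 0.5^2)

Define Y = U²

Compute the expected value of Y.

E[U²] = Var(U) + (E[U])² = 0.25 + 4 = 4.25

4.25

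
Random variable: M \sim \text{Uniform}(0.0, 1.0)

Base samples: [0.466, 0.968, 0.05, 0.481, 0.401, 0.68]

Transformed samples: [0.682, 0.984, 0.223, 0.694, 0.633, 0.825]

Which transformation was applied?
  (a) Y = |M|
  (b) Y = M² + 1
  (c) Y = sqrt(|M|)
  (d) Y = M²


Checking option (c) Y = sqrt(|M|):
  M = 0.466 -> Y = 0.682 ✓
  M = 0.968 -> Y = 0.984 ✓
  M = 0.05 -> Y = 0.223 ✓
All samples match this transformation.

(c) sqrt(|M|)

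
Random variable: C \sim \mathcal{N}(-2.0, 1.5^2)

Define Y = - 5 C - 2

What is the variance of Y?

For Y = aC + b: Var(Y) = a² * Var(C)
Var(C) = 1.5^2 = 2.25
Var(Y) = (-5)² * 2.25 = 25 * 2.25 = 56.25

56.25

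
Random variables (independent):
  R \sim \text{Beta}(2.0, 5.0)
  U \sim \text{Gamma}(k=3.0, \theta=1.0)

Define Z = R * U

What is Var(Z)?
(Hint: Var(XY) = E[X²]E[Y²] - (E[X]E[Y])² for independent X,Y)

Var(XY) = E[X²]E[Y²] - (E[X]E[Y])²
E[R] = 0.28571429, Var(R) = 0.025510204
E[U] = 3, Var(U) = 3
E[R²] = 0.025510204 + 0.28571429² = 0.10714286
E[U²] = 3 + 3² = 12
Var(Z) = 0.10714286*12 - (0.28571429*3)²
= 1.2857143 - 0.73469388 = 0.55102041

0.55102041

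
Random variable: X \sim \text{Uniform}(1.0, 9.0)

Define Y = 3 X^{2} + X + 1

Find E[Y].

E[Y] = 3*E[X²] + 1*E[X] + 1
E[X] = 5
E[X²] = Var(X) + (E[X])² = 5.3333333 + 25 = 30.333333
E[Y] = 3*30.333333 + 1*5 + 1 = 97

97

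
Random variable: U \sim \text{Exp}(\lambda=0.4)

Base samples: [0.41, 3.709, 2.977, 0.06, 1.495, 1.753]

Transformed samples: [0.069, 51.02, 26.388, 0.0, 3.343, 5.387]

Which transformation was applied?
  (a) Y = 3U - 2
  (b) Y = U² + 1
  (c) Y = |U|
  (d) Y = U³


Checking option (d) Y = U³:
  U = 0.41 -> Y = 0.069 ✓
  U = 3.709 -> Y = 51.02 ✓
  U = 2.977 -> Y = 26.388 ✓
All samples match this transformation.

(d) U³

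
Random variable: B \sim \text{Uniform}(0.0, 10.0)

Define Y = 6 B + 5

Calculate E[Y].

For Y = 6B + 5:
E[Y] = 6 * E[B] + 5
E[B] = (0 + 10)/2 = 5
E[Y] = 6 * 5 + 5 = 35

35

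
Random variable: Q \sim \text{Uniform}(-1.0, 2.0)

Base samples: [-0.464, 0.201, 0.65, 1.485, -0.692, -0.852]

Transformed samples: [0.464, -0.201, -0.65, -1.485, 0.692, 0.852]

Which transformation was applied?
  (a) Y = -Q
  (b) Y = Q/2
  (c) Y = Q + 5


Checking option (a) Y = -Q:
  Q = -0.464 -> Y = 0.464 ✓
  Q = 0.201 -> Y = -0.201 ✓
  Q = 0.65 -> Y = -0.65 ✓
All samples match this transformation.

(a) -Q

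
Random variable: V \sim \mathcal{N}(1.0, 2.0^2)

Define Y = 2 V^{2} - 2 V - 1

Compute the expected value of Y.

E[Y] = 2*E[V²] - 2*E[V] - 1
E[V] = 1
E[V²] = Var(V) + (E[V])² = 4 + 1 = 5
E[Y] = 2*5 - 2*1 - 1 = 7

7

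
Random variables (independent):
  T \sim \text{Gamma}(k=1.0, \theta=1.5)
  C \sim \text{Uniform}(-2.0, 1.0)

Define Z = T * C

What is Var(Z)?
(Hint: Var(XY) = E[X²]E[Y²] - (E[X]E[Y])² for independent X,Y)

Var(XY) = E[X²]E[Y²] - (E[X]E[Y])²
E[T] = 1.5, Var(T) = 2.25
E[C] = -0.5, Var(C) = 0.75
E[T²] = 2.25 + 1.5² = 4.5
E[C²] = 0.75 + (-0.5)² = 1
Var(Z) = 4.5*1 - (1.5*(-0.5))²
= 4.5 - 0.5625 = 3.9375

3.9375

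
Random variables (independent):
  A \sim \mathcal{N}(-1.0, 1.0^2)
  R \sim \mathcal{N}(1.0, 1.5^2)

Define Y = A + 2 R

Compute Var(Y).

For independent RVs: Var(aX + bY) = a²Var(X) + b²Var(Y)
Var(A) = 1
Var(R) = 2.25
Var(Y) = 1²*1 + 2²*2.25
= 1*1 + 4*2.25 = 10

10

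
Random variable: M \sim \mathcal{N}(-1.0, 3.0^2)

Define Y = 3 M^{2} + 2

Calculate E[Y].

E[Y] = 3*E[M²] + 2
E[M] = -1
E[M²] = Var(M) + (E[M])² = 9 + 1 = 10
E[Y] = 3*10 + 2 = 32

32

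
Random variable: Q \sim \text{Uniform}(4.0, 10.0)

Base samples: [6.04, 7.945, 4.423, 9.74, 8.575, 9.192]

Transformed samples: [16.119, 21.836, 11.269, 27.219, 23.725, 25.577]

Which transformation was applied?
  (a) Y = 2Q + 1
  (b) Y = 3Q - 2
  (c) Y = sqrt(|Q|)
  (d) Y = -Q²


Checking option (b) Y = 3Q - 2:
  Q = 6.04 -> Y = 16.119 ✓
  Q = 7.945 -> Y = 21.836 ✓
  Q = 4.423 -> Y = 11.269 ✓
All samples match this transformation.

(b) 3Q - 2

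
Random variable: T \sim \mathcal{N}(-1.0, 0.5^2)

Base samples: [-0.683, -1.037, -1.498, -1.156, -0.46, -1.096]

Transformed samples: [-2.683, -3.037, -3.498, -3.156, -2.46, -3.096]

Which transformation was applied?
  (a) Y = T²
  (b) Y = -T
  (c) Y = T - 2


Checking option (c) Y = T - 2:
  T = -0.683 -> Y = -2.683 ✓
  T = -1.037 -> Y = -3.037 ✓
  T = -1.498 -> Y = -3.498 ✓
All samples match this transformation.

(c) T - 2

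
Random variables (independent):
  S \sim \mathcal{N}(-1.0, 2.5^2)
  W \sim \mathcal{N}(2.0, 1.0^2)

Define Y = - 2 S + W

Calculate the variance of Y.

For independent RVs: Var(aX + bY) = a²Var(X) + b²Var(Y)
Var(S) = 6.25
Var(W) = 1
Var(Y) = (-2)²*6.25 + 1²*1
= 4*6.25 + 1*1 = 26

26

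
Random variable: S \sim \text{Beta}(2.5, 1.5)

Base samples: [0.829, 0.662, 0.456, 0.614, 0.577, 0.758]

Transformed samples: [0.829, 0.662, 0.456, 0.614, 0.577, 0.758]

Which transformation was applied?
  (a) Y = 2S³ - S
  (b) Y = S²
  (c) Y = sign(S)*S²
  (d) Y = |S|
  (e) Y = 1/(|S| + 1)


Checking option (d) Y = |S|:
  S = 0.829 -> Y = 0.829 ✓
  S = 0.662 -> Y = 0.662 ✓
  S = 0.456 -> Y = 0.456 ✓
All samples match this transformation.

(d) |S|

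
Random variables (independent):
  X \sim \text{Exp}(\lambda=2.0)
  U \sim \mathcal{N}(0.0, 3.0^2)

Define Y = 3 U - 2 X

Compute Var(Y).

For independent RVs: Var(aX + bY) = a²Var(X) + b²Var(Y)
Var(X) = 0.25
Var(U) = 9
Var(Y) = (-2)²*0.25 + 3²*9
= 4*0.25 + 9*9 = 82

82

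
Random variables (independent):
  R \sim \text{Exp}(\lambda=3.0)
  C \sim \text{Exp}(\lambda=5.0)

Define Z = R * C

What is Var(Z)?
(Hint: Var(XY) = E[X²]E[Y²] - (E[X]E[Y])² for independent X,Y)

Var(XY) = E[X²]E[Y²] - (E[X]E[Y])²
E[R] = 0.33333333, Var(R) = 0.11111111
E[C] = 0.2, Var(C) = 0.04
E[R²] = 0.11111111 + 0.33333333² = 0.22222222
E[C²] = 0.04 + 0.2² = 0.08
Var(Z) = 0.22222222*0.08 - (0.33333333*0.2)²
= 0.017777778 - 0.0044444444 = 0.013333333

0.013333333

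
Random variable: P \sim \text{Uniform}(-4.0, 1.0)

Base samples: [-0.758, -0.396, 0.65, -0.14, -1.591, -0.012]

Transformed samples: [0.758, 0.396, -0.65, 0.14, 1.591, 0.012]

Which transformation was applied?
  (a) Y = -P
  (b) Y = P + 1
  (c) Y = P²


Checking option (a) Y = -P:
  P = -0.758 -> Y = 0.758 ✓
  P = -0.396 -> Y = 0.396 ✓
  P = 0.65 -> Y = -0.65 ✓
All samples match this transformation.

(a) -P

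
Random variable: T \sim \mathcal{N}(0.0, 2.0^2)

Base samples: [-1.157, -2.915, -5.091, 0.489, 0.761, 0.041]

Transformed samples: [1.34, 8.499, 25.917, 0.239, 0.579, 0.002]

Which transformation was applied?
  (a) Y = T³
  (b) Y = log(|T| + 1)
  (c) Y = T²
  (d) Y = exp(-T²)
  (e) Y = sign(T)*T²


Checking option (c) Y = T²:
  T = -1.157 -> Y = 1.34 ✓
  T = -2.915 -> Y = 8.499 ✓
  T = -5.091 -> Y = 25.917 ✓
All samples match this transformation.

(c) T²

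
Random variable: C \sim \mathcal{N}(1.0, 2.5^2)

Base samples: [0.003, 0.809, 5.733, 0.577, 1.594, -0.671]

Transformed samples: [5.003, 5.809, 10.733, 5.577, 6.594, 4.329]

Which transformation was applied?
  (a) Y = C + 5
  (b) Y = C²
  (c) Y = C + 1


Checking option (a) Y = C + 5:
  C = 0.003 -> Y = 5.003 ✓
  C = 0.809 -> Y = 5.809 ✓
  C = 5.733 -> Y = 10.733 ✓
All samples match this transformation.

(a) C + 5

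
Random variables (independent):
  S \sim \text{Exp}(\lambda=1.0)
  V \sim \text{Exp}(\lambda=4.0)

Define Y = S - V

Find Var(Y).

For independent RVs: Var(aX + bY) = a²Var(X) + b²Var(Y)
Var(S) = 1
Var(V) = 0.0625
Var(Y) = 1²*1 + (-1)²*0.0625
= 1*1 + 1*0.0625 = 1.0625

1.0625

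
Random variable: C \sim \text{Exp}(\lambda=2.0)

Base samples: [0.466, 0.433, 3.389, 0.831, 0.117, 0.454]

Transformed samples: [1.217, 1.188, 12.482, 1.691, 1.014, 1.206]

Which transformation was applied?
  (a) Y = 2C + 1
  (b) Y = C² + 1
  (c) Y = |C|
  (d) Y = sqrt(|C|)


Checking option (b) Y = C² + 1:
  C = 0.466 -> Y = 1.217 ✓
  C = 0.433 -> Y = 1.188 ✓
  C = 3.389 -> Y = 12.482 ✓
All samples match this transformation.

(b) C² + 1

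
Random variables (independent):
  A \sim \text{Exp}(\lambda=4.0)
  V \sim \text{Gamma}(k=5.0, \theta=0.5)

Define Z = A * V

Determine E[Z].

For independent RVs: E[XY] = E[X]*E[Y]
E[A] = 0.25
E[V] = 2.5
E[Z] = 0.25 * 2.5 = 0.625

0.625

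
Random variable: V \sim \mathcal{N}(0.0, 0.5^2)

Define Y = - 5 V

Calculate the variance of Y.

For Y = aV + b: Var(Y) = a² * Var(V)
Var(V) = 0.5^2 = 0.25
Var(Y) = (-5)² * 0.25 = 25 * 0.25 = 6.25

6.25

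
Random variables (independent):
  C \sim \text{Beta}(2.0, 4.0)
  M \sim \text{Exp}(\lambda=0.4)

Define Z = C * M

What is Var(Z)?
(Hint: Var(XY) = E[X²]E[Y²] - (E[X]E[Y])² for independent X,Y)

Var(XY) = E[X²]E[Y²] - (E[X]E[Y])²
E[C] = 0.33333333, Var(C) = 0.031746032
E[M] = 2.5, Var(M) = 6.25
E[C²] = 0.031746032 + 0.33333333² = 0.14285714
E[M²] = 6.25 + 2.5² = 12.5
Var(Z) = 0.14285714*12.5 - (0.33333333*2.5)²
= 1.7857143 - 0.69444444 = 1.0912698

1.0912698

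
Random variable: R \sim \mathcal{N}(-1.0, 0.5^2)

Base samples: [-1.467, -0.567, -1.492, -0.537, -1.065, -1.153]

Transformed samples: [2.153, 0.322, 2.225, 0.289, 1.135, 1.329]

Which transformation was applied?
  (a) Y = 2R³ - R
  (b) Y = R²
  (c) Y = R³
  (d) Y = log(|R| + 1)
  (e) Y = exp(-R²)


Checking option (b) Y = R²:
  R = -1.467 -> Y = 2.153 ✓
  R = -0.567 -> Y = 0.322 ✓
  R = -1.492 -> Y = 2.225 ✓
All samples match this transformation.

(b) R²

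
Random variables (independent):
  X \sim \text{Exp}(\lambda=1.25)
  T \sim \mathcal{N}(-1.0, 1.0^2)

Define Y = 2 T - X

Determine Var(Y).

For independent RVs: Var(aX + bY) = a²Var(X) + b²Var(Y)
Var(X) = 0.64
Var(T) = 1
Var(Y) = (-1)²*0.64 + 2²*1
= 1*0.64 + 4*1 = 4.64

4.64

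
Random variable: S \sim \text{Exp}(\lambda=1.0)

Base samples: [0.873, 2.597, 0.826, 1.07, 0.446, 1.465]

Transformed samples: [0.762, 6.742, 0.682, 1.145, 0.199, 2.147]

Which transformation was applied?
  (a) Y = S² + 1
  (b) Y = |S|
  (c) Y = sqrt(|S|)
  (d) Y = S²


Checking option (d) Y = S²:
  S = 0.873 -> Y = 0.762 ✓
  S = 2.597 -> Y = 6.742 ✓
  S = 0.826 -> Y = 0.682 ✓
All samples match this transformation.

(d) S²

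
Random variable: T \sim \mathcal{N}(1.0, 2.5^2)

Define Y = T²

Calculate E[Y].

E[T²] = Var(T) + (E[T])² = 6.25 + 1 = 7.25

7.25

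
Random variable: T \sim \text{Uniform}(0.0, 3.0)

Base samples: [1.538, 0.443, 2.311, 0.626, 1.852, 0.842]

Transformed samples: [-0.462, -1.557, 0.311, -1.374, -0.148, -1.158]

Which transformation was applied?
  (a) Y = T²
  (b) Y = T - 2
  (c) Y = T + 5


Checking option (b) Y = T - 2:
  T = 1.538 -> Y = -0.462 ✓
  T = 0.443 -> Y = -1.557 ✓
  T = 2.311 -> Y = 0.311 ✓
All samples match this transformation.

(b) T - 2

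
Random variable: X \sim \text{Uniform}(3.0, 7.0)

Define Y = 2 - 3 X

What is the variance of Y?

For Y = aX + b: Var(Y) = a² * Var(X)
Var(X) = (7 - 3)^2/12 = 1.3333333
Var(Y) = (-3)² * 1.3333333 = 9 * 1.3333333 = 12

12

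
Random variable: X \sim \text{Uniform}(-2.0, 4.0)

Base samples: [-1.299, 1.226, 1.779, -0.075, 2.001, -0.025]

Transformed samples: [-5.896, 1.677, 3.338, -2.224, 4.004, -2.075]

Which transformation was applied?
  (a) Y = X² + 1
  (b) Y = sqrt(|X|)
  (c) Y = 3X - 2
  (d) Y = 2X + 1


Checking option (c) Y = 3X - 2:
  X = -1.299 -> Y = -5.896 ✓
  X = 1.226 -> Y = 1.677 ✓
  X = 1.779 -> Y = 3.338 ✓
All samples match this transformation.

(c) 3X - 2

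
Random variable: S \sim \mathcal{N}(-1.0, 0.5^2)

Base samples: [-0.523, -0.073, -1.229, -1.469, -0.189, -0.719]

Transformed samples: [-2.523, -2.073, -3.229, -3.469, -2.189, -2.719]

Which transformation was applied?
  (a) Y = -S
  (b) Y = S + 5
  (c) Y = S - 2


Checking option (c) Y = S - 2:
  S = -0.523 -> Y = -2.523 ✓
  S = -0.073 -> Y = -2.073 ✓
  S = -1.229 -> Y = -3.229 ✓
All samples match this transformation.

(c) S - 2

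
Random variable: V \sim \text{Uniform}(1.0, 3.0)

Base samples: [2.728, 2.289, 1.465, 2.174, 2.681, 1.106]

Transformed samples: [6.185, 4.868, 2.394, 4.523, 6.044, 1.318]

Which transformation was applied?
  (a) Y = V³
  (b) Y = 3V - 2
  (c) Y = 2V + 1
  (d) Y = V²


Checking option (b) Y = 3V - 2:
  V = 2.728 -> Y = 6.185 ✓
  V = 2.289 -> Y = 4.868 ✓
  V = 1.465 -> Y = 2.394 ✓
All samples match this transformation.

(b) 3V - 2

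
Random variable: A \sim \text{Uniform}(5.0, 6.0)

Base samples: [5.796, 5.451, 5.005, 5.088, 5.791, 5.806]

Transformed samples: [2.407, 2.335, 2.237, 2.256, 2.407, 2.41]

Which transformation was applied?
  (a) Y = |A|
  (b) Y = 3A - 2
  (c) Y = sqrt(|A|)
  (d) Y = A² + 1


Checking option (c) Y = sqrt(|A|):
  A = 5.796 -> Y = 2.407 ✓
  A = 5.451 -> Y = 2.335 ✓
  A = 5.005 -> Y = 2.237 ✓
All samples match this transformation.

(c) sqrt(|A|)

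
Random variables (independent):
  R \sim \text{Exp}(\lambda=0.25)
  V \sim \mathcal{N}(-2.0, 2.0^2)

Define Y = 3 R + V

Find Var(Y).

For independent RVs: Var(aX + bY) = a²Var(X) + b²Var(Y)
Var(R) = 16
Var(V) = 4
Var(Y) = 3²*16 + 1²*4
= 9*16 + 1*4 = 148

148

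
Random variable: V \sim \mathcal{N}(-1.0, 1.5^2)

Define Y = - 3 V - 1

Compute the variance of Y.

For Y = aV + b: Var(Y) = a² * Var(V)
Var(V) = 1.5^2 = 2.25
Var(Y) = (-3)² * 2.25 = 9 * 2.25 = 20.25

20.25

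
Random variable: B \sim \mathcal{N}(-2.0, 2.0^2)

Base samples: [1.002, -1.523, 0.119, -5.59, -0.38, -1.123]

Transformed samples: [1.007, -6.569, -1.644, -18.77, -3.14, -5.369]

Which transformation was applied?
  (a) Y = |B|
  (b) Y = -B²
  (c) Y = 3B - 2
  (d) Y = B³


Checking option (c) Y = 3B - 2:
  B = 1.002 -> Y = 1.007 ✓
  B = -1.523 -> Y = -6.569 ✓
  B = 0.119 -> Y = -1.644 ✓
All samples match this transformation.

(c) 3B - 2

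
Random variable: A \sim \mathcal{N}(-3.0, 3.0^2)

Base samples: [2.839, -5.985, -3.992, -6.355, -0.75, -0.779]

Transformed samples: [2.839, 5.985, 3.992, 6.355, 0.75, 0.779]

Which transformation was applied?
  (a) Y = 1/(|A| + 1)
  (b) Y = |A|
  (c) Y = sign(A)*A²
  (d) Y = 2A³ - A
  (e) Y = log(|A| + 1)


Checking option (b) Y = |A|:
  A = 2.839 -> Y = 2.839 ✓
  A = -5.985 -> Y = 5.985 ✓
  A = -3.992 -> Y = 3.992 ✓
All samples match this transformation.

(b) |A|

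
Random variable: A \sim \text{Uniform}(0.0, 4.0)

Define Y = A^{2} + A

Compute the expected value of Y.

E[Y] = 1*E[A²] + 1*E[A]
E[A] = 2
E[A²] = Var(A) + (E[A])² = 1.3333333 + 4 = 5.3333333
E[Y] = 1*5.3333333 + 1*2 = 7.3333333

7.3333333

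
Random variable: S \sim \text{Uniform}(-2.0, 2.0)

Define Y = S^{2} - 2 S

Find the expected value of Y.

E[Y] = 1*E[S²] - 2*E[S]
E[S] = 0
E[S²] = Var(S) + (E[S])² = 1.3333333 + 0 = 1.3333333
E[Y] = 1*1.3333333 - 2*0 = 1.3333333

1.3333333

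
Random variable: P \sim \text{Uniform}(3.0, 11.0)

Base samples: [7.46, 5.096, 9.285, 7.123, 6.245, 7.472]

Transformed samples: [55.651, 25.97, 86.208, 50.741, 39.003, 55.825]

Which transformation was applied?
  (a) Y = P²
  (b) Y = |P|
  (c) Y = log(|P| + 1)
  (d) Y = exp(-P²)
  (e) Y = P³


Checking option (a) Y = P²:
  P = 7.46 -> Y = 55.651 ✓
  P = 5.096 -> Y = 25.97 ✓
  P = 9.285 -> Y = 86.208 ✓
All samples match this transformation.

(a) P²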